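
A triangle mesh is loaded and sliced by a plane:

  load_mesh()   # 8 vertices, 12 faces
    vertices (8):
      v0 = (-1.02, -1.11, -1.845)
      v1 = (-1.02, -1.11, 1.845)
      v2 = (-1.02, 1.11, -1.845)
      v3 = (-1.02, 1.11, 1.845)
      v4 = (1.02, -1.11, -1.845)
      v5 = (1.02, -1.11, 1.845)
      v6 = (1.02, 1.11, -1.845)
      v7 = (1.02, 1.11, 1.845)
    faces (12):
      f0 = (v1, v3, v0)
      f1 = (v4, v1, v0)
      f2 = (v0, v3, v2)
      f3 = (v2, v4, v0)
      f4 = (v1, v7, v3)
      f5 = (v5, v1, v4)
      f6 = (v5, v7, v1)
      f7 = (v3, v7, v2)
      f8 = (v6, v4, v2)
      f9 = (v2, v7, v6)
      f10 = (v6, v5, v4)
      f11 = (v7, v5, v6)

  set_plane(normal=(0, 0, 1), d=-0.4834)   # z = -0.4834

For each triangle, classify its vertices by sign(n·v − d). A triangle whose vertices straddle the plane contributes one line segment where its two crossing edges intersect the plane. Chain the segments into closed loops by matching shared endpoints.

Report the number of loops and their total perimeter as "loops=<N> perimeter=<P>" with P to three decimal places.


loops=1 perimeter=8.520

Straddling triangles (8 of 12):
  (v1,v3,v0) [++-] → (-1.02, -0.290826, -0.4834)–(-1.02, -1.11, -0.4834)  len=0.8192
  (v4,v1,v0) [-+-] → (0.267246, -1.11, -0.4834)–(-1.02, -1.11, -0.4834)  len=1.2872
  (v0,v3,v2) [-+-] → (-1.02, -0.290826, -0.4834)–(-1.02, 1.11, -0.4834)  len=1.4008
  (v5,v1,v4) [++-] → (0.267246, -1.11, -0.4834)–(1.02, -1.11, -0.4834)  len=0.7528
  (v3,v7,v2) [++-] → (-0.267246, 1.11, -0.4834)–(-1.02, 1.11, -0.4834)  len=0.7528
  (v2,v7,v6) [-+-] → (-0.267246, 1.11, -0.4834)–(1.02, 1.11, -0.4834)  len=1.2872
  (v6,v5,v4) [-+-] → (1.02, 0.290826, -0.4834)–(1.02, -1.11, -0.4834)  len=1.4008
  (v7,v5,v6) [++-] → (1.02, 0.290826, -0.4834)–(1.02, 1.11, -0.4834)  len=0.8192

Chained into 1 loop(s):
  loop 1: 8 segments, perimeter = 8.5200
Total perimeter = 8.520


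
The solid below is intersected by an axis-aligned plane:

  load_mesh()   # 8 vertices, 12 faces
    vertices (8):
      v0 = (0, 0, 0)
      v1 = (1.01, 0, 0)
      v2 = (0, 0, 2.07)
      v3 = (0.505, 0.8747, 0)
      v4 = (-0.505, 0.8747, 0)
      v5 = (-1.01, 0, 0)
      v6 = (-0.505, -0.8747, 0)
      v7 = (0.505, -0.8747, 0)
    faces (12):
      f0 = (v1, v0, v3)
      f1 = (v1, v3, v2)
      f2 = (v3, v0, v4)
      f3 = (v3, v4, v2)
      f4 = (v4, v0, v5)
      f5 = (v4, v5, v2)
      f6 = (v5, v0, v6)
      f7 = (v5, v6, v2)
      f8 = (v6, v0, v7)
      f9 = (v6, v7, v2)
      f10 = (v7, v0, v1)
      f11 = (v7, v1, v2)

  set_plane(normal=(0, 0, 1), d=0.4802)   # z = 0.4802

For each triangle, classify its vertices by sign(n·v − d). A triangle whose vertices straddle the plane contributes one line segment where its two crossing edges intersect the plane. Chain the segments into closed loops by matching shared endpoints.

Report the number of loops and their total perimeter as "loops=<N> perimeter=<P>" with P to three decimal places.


loops=1 perimeter=4.654

Straddling triangles (6 of 12):
  (v1,v3,v2) [--+] → (0.38785, 0.671787, 0.4802)–(0.7757, 0, 0.4802)  len=0.7757
  (v3,v4,v2) [--+] → (-0.38785, 0.671787, 0.4802)–(0.38785, 0.671787, 0.4802)  len=0.7757
  (v4,v5,v2) [--+] → (-0.7757, 0, 0.4802)–(-0.38785, 0.671787, 0.4802)  len=0.7757
  (v5,v6,v2) [--+] → (-0.38785, -0.671787, 0.4802)–(-0.7757, 0, 0.4802)  len=0.7757
  (v6,v7,v2) [--+] → (0.38785, -0.671787, 0.4802)–(-0.38785, -0.671787, 0.4802)  len=0.7757
  (v7,v1,v2) [--+] → (0.7757, 0, 0.4802)–(0.38785, -0.671787, 0.4802)  len=0.7757

Chained into 1 loop(s):
  loop 1: 6 segments, perimeter = 4.6542
Total perimeter = 4.654


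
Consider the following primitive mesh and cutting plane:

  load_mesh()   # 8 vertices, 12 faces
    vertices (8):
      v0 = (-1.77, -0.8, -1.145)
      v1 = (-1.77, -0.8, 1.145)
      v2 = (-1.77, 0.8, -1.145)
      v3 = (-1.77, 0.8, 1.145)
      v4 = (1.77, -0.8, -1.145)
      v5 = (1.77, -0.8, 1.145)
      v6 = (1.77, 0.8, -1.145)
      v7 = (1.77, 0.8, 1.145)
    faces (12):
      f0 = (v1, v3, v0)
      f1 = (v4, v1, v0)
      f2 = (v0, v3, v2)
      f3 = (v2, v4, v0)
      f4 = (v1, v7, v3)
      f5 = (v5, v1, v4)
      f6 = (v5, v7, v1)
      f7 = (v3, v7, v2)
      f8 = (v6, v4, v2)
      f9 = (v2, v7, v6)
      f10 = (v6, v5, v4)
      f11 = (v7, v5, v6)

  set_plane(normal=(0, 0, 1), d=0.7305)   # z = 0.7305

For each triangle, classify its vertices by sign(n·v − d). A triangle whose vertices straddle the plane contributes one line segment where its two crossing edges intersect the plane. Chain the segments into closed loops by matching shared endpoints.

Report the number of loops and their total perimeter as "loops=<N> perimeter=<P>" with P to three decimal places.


loops=1 perimeter=10.280

Straddling triangles (8 of 12):
  (v1,v3,v0) [++-] → (-1.77, 0.510393, 0.7305)–(-1.77, -0.8, 0.7305)  len=1.3104
  (v4,v1,v0) [-+-] → (-1.12924, -0.8, 0.7305)–(-1.77, -0.8, 0.7305)  len=0.6408
  (v0,v3,v2) [-+-] → (-1.77, 0.510393, 0.7305)–(-1.77, 0.8, 0.7305)  len=0.2896
  (v5,v1,v4) [++-] → (-1.12924, -0.8, 0.7305)–(1.77, -0.8, 0.7305)  len=2.8992
  (v3,v7,v2) [++-] → (1.12924, 0.8, 0.7305)–(-1.77, 0.8, 0.7305)  len=2.8992
  (v2,v7,v6) [-+-] → (1.12924, 0.8, 0.7305)–(1.77, 0.8, 0.7305)  len=0.6408
  (v6,v5,v4) [-+-] → (1.77, -0.510393, 0.7305)–(1.77, -0.8, 0.7305)  len=0.2896
  (v7,v5,v6) [++-] → (1.77, -0.510393, 0.7305)–(1.77, 0.8, 0.7305)  len=1.3104

Chained into 1 loop(s):
  loop 1: 8 segments, perimeter = 10.2800
Total perimeter = 10.280


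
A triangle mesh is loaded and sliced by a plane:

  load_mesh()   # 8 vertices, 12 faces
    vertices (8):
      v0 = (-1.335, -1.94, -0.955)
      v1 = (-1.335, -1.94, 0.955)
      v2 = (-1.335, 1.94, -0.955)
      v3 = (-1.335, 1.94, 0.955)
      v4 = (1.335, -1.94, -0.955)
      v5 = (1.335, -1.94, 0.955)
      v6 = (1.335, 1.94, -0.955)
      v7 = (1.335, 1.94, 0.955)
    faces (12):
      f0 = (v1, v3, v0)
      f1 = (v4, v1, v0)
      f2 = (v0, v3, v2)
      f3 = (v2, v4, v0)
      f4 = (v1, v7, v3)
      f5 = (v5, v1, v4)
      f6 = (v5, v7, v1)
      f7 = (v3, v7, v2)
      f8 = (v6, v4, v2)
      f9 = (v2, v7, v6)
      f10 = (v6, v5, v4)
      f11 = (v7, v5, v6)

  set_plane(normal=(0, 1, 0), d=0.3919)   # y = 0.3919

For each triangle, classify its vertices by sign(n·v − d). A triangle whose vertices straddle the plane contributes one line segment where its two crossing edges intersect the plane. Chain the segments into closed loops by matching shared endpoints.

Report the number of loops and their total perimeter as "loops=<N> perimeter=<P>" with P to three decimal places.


loops=1 perimeter=9.160

Straddling triangles (8 of 12):
  (v1,v3,v0) [-+-] → (-1.335, 0.3919, 0.955)–(-1.335, 0.3919, 0.19292)  len=0.7621
  (v0,v3,v2) [-++] → (-1.335, 0.3919, 0.19292)–(-1.335, 0.3919, -0.955)  len=1.1479
  (v2,v4,v0) [+--] → (-0.269684, 0.3919, -0.955)–(-1.335, 0.3919, -0.955)  len=1.0653
  (v1,v7,v3) [-++] → (0.269684, 0.3919, 0.955)–(-1.335, 0.3919, 0.955)  len=1.6047
  (v5,v7,v1) [-+-] → (1.335, 0.3919, 0.955)–(0.269684, 0.3919, 0.955)  len=1.0653
  (v6,v4,v2) [+-+] → (1.335, 0.3919, -0.955)–(-0.269684, 0.3919, -0.955)  len=1.6047
  (v6,v5,v4) [+--] → (1.335, 0.3919, -0.19292)–(1.335, 0.3919, -0.955)  len=0.7621
  (v7,v5,v6) [+-+] → (1.335, 0.3919, 0.955)–(1.335, 0.3919, -0.19292)  len=1.1479

Chained into 1 loop(s):
  loop 1: 8 segments, perimeter = 9.1600
Total perimeter = 9.160


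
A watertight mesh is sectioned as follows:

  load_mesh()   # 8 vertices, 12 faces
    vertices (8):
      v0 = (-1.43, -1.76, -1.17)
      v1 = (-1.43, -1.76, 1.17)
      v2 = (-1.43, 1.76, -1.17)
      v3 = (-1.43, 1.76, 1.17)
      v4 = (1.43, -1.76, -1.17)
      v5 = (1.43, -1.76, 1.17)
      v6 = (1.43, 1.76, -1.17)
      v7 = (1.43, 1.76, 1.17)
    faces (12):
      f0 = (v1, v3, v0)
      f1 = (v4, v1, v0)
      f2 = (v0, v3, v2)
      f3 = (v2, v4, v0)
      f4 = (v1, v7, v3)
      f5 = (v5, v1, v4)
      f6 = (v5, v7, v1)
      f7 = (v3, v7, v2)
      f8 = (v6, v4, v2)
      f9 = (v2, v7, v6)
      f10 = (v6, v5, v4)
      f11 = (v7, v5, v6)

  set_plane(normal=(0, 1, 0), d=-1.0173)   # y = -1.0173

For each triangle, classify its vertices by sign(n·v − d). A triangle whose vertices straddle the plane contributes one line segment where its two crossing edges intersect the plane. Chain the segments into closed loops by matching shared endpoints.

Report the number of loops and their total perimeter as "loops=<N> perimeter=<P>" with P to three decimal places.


Straddling triangles (8 of 12):
  (v1,v3,v0) [-+-] → (-1.43, -1.0173, 1.17)–(-1.43, -1.0173, -0.676273)  len=1.8463
  (v0,v3,v2) [-++] → (-1.43, -1.0173, -0.676273)–(-1.43, -1.0173, -1.17)  len=0.4937
  (v2,v4,v0) [+--] → (0.826556, -1.0173, -1.17)–(-1.43, -1.0173, -1.17)  len=2.2566
  (v1,v7,v3) [-++] → (-0.826556, -1.0173, 1.17)–(-1.43, -1.0173, 1.17)  len=0.6034
  (v5,v7,v1) [-+-] → (1.43, -1.0173, 1.17)–(-0.826556, -1.0173, 1.17)  len=2.2566
  (v6,v4,v2) [+-+] → (1.43, -1.0173, -1.17)–(0.826556, -1.0173, -1.17)  len=0.6034
  (v6,v5,v4) [+--] → (1.43, -1.0173, 0.676273)–(1.43, -1.0173, -1.17)  len=1.8463
  (v7,v5,v6) [+-+] → (1.43, -1.0173, 1.17)–(1.43, -1.0173, 0.676273)  len=0.4937

Chained into 1 loop(s):
  loop 1: 8 segments, perimeter = 10.4000
Total perimeter = 10.400

loops=1 perimeter=10.400


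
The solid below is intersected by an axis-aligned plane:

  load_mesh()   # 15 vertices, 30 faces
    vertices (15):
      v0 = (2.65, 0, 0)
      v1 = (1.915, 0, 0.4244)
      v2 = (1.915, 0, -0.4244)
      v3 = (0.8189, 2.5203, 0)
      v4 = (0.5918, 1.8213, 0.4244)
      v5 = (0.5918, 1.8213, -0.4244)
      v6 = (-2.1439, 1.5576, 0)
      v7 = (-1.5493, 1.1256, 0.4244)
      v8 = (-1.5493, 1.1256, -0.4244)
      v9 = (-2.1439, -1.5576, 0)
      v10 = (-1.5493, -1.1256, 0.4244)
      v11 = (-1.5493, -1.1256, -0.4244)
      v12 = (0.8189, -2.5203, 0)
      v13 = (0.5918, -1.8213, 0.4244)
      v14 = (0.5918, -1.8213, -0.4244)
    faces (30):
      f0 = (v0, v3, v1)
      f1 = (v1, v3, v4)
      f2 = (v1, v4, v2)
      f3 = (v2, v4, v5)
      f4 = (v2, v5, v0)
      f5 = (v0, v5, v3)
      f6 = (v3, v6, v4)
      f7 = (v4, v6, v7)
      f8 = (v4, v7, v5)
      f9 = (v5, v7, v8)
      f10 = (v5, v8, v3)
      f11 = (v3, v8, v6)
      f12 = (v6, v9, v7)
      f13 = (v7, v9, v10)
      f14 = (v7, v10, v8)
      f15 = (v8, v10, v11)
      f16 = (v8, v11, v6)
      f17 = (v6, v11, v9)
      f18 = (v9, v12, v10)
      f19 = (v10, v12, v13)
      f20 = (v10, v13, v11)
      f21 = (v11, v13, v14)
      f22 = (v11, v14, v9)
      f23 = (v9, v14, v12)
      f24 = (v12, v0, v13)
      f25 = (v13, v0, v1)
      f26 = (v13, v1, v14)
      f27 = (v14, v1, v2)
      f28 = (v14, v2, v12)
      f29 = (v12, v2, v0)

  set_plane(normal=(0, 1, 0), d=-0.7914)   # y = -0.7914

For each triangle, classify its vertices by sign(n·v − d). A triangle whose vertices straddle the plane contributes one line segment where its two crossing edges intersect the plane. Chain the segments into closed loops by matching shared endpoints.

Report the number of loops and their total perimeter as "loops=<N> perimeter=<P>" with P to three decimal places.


Straddling triangles (12 of 30):
  (v6,v9,v7) [+-+] → (-2.1439, -0.7914, 0)–(-1.97411, -0.7914, 0.121189)  len=0.2086
  (v7,v9,v10) [+--] → (-1.97411, -0.7914, 0.121189)–(-1.5493, -0.7914, 0.4244)  len=0.5219
  (v7,v10,v8) [+-+] → (-1.5493, -0.7914, 0.4244)–(-1.5493, -0.7914, 0.298392)  len=0.1260
  (v8,v10,v11) [+--] → (-1.5493, -0.7914, 0.298392)–(-1.5493, -0.7914, -0.4244)  len=0.7228
  (v8,v11,v6) [+-+] → (-1.5493, -0.7914, -0.4244)–(-1.62336, -0.7914, -0.37154)  len=0.0910
  (v6,v11,v9) [+--] → (-1.62336, -0.7914, -0.37154)–(-2.1439, -0.7914, 0)  len=0.6395
  (v12,v0,v13) [-+-] → (2.07502, -0.7914, 0)–(1.75566, -0.7914, 0.184412)  len=0.3688
  (v13,v0,v1) [-++] → (1.75566, -0.7914, 0.184412)–(1.34004, -0.7914, 0.4244)  len=0.4799
  (v13,v1,v14) [-+-] → (1.34004, -0.7914, 0.4244)–(1.34004, -0.7914, 0.0555754)  len=0.3688
  (v14,v1,v2) [-++] → (1.34004, -0.7914, 0.0555754)–(1.34004, -0.7914, -0.4244)  len=0.4800
  (v14,v2,v12) [-+-] → (1.34004, -0.7914, -0.4244)–(1.57081, -0.7914, -0.291134)  len=0.2665
  (v12,v2,v0) [-++] → (1.57081, -0.7914, -0.291134)–(2.07502, -0.7914, 0)  len=0.5822

Chained into 2 loop(s):
  loop 1: 6 segments, perimeter = 2.3098
  loop 2: 6 segments, perimeter = 2.5462
Total perimeter = 4.856

loops=2 perimeter=4.856


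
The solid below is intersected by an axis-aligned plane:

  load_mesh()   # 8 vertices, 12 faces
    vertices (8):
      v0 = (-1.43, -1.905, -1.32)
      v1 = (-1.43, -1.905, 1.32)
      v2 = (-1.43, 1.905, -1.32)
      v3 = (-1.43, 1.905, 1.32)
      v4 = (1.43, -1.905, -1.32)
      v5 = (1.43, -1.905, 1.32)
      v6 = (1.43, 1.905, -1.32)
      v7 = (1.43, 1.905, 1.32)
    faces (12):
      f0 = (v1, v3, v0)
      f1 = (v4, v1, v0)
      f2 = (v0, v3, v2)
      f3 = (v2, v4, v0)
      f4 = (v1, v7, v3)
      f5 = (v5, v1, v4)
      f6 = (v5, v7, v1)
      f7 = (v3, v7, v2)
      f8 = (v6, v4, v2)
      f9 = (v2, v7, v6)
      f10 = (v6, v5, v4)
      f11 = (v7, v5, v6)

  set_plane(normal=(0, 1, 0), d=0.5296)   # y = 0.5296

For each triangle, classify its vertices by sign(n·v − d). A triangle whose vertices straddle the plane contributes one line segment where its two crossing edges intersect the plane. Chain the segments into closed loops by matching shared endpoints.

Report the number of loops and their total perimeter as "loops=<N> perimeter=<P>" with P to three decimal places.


Straddling triangles (8 of 12):
  (v1,v3,v0) [-+-] → (-1.43, 0.5296, 1.32)–(-1.43, 0.5296, 0.366967)  len=0.9530
  (v0,v3,v2) [-++] → (-1.43, 0.5296, 0.366967)–(-1.43, 0.5296, -1.32)  len=1.6870
  (v2,v4,v0) [+--] → (-0.397548, 0.5296, -1.32)–(-1.43, 0.5296, -1.32)  len=1.0325
  (v1,v7,v3) [-++] → (0.397548, 0.5296, 1.32)–(-1.43, 0.5296, 1.32)  len=1.8275
  (v5,v7,v1) [-+-] → (1.43, 0.5296, 1.32)–(0.397548, 0.5296, 1.32)  len=1.0325
  (v6,v4,v2) [+-+] → (1.43, 0.5296, -1.32)–(-0.397548, 0.5296, -1.32)  len=1.8275
  (v6,v5,v4) [+--] → (1.43, 0.5296, -0.366967)–(1.43, 0.5296, -1.32)  len=0.9530
  (v7,v5,v6) [+-+] → (1.43, 0.5296, 1.32)–(1.43, 0.5296, -0.366967)  len=1.6870

Chained into 1 loop(s):
  loop 1: 8 segments, perimeter = 11.0000
Total perimeter = 11.000

loops=1 perimeter=11.000


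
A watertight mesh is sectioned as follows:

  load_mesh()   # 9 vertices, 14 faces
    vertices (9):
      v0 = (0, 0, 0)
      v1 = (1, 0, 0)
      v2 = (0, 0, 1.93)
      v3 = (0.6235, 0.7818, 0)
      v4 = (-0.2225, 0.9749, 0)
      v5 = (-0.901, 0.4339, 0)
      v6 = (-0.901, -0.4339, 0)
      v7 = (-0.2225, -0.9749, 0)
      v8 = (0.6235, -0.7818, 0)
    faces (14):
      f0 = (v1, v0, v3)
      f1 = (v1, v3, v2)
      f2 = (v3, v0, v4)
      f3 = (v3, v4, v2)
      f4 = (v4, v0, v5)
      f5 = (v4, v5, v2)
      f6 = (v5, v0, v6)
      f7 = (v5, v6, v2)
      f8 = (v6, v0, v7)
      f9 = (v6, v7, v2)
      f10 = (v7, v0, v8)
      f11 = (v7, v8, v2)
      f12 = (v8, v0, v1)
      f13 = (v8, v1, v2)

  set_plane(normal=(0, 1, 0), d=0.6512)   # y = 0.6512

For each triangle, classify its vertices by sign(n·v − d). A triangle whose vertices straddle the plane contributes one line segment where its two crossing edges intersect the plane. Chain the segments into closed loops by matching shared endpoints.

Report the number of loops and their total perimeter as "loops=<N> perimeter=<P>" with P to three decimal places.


loops=1 perimeter=3.219

Straddling triangles (6 of 14):
  (v1,v0,v3) [--+] → (0.519344, 0.6512, 0)–(0.686394, 0.6512, 0)  len=0.1671
  (v1,v3,v2) [-+-] → (0.686394, 0.6512, 0)–(0.519344, 0.6512, 0.322407)  len=0.3631
  (v3,v0,v4) [+-+] → (0.519344, 0.6512, 0)–(-0.148622, 0.6512, 0)  len=0.6680
  (v3,v4,v2) [++-] → (-0.148622, 0.6512, 0.640826)–(0.519344, 0.6512, 0.322407)  len=0.7400
  (v4,v0,v5) [+--] → (-0.148622, 0.6512, 0)–(-0.628471, 0.6512, 0)  len=0.4798
  (v4,v5,v2) [+--] → (-0.628471, 0.6512, 0)–(-0.148622, 0.6512, 0.640826)  len=0.8006

Chained into 1 loop(s):
  loop 1: 6 segments, perimeter = 3.2185
Total perimeter = 3.219


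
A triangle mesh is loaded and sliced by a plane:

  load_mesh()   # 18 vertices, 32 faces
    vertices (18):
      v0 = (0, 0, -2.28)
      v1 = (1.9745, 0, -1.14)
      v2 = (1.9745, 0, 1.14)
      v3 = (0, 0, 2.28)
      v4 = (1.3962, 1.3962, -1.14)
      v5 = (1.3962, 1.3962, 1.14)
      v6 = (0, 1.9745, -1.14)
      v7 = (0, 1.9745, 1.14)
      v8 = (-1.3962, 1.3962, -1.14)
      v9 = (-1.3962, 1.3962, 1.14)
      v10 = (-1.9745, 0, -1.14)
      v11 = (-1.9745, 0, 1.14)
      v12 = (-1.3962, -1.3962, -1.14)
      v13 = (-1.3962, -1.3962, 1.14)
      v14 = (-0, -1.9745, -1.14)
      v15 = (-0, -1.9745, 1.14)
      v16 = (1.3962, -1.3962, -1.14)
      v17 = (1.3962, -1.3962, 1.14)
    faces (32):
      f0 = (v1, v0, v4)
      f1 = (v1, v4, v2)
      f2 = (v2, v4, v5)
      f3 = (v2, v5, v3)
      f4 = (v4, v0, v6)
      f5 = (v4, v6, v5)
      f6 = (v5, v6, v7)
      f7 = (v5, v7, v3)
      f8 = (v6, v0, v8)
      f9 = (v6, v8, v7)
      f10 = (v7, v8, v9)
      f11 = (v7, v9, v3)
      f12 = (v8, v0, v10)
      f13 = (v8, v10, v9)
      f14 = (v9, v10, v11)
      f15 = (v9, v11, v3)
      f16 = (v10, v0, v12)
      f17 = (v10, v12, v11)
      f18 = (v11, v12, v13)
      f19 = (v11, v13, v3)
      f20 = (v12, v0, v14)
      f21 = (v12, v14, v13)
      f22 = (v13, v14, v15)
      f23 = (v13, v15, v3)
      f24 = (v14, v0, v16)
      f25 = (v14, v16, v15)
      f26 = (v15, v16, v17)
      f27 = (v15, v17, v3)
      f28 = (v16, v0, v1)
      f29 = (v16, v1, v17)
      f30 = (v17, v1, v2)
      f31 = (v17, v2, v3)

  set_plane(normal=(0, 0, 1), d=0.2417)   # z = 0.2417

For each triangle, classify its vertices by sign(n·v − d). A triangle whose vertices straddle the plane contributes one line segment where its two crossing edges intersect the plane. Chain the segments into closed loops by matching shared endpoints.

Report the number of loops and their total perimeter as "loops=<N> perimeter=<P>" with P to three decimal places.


Straddling triangles (16 of 32):
  (v1,v4,v2) [--+] → (1.74665, 0.550091, 0.2417)–(1.9745, 0, 0.2417)  len=0.5954
  (v2,v4,v5) [+-+] → (1.74665, 0.550091, 0.2417)–(1.3962, 1.3962, 0.2417)  len=0.9158
  (v4,v6,v5) [--+] → (0.846109, 1.62405, 0.2417)–(1.3962, 1.3962, 0.2417)  len=0.5954
  (v5,v6,v7) [+-+] → (0.846109, 1.62405, 0.2417)–(0, 1.9745, 0.2417)  len=0.9158
  (v6,v8,v7) [--+] → (-0.550091, 1.74665, 0.2417)–(0, 1.9745, 0.2417)  len=0.5954
  (v7,v8,v9) [+-+] → (-0.550091, 1.74665, 0.2417)–(-1.3962, 1.3962, 0.2417)  len=0.9158
  (v8,v10,v9) [--+] → (-1.62405, 0.846109, 0.2417)–(-1.3962, 1.3962, 0.2417)  len=0.5954
  (v9,v10,v11) [+-+] → (-1.62405, 0.846109, 0.2417)–(-1.9745, 0, 0.2417)  len=0.9158
  (v10,v12,v11) [--+] → (-1.74665, -0.550091, 0.2417)–(-1.9745, 0, 0.2417)  len=0.5954
  (v11,v12,v13) [+-+] → (-1.74665, -0.550091, 0.2417)–(-1.3962, -1.3962, 0.2417)  len=0.9158
  (v12,v14,v13) [--+] → (-0.846109, -1.62405, 0.2417)–(-1.3962, -1.3962, 0.2417)  len=0.5954
  (v13,v14,v15) [+-+] → (-0.846109, -1.62405, 0.2417)–(0, -1.9745, 0.2417)  len=0.9158
  (v14,v16,v15) [--+] → (0.550091, -1.74665, 0.2417)–(0, -1.9745, 0.2417)  len=0.5954
  (v15,v16,v17) [+-+] → (0.550091, -1.74665, 0.2417)–(1.3962, -1.3962, 0.2417)  len=0.9158
  (v16,v1,v17) [--+] → (1.62405, -0.846109, 0.2417)–(1.3962, -1.3962, 0.2417)  len=0.5954
  (v17,v1,v2) [+-+] → (1.62405, -0.846109, 0.2417)–(1.9745, 0, 0.2417)  len=0.9158

Chained into 1 loop(s):
  loop 1: 16 segments, perimeter = 12.0898
Total perimeter = 12.090

loops=1 perimeter=12.090


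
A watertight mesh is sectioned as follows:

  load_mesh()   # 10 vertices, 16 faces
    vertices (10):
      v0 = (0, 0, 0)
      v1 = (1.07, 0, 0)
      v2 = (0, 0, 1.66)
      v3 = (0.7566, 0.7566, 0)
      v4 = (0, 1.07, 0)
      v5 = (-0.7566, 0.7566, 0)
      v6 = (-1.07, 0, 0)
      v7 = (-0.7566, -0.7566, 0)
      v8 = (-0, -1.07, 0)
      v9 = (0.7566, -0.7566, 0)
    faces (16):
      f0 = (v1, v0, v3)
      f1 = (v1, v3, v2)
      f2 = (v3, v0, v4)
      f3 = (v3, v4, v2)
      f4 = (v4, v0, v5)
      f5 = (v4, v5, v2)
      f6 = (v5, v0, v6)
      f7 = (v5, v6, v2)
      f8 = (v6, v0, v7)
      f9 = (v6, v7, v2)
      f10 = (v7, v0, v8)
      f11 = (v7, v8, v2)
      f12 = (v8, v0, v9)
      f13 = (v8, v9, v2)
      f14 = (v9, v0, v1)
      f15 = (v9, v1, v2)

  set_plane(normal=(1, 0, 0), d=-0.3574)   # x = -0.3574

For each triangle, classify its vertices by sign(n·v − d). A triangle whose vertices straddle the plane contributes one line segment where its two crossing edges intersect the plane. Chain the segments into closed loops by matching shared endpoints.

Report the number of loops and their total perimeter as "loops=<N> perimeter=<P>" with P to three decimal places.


Straddling triangles (8 of 16):
  (v4,v0,v5) [++-] → (-0.3574, 0.3574, 0)–(-0.3574, 0.921957, 0)  len=0.5646
  (v4,v5,v2) [+-+] → (-0.3574, 0.921957, 0)–(-0.3574, 0.3574, 0.875855)  len=1.0420
  (v5,v0,v6) [-+-] → (-0.3574, 0.3574, 0)–(-0.3574, 0, 0)  len=0.3574
  (v5,v6,v2) [--+] → (-0.3574, 0, 1.10553)–(-0.3574, 0.3574, 0.875855)  len=0.4248
  (v6,v0,v7) [-+-] → (-0.3574, 0, 0)–(-0.3574, -0.3574, 0)  len=0.3574
  (v6,v7,v2) [--+] → (-0.3574, -0.3574, 0.875855)–(-0.3574, 0, 1.10553)  len=0.4248
  (v7,v0,v8) [-++] → (-0.3574, -0.3574, 0)–(-0.3574, -0.921957, 0)  len=0.5646
  (v7,v8,v2) [-++] → (-0.3574, -0.921957, 0)–(-0.3574, -0.3574, 0.875855)  len=1.0420

Chained into 1 loop(s):
  loop 1: 8 segments, perimeter = 4.7777
Total perimeter = 4.778

loops=1 perimeter=4.778


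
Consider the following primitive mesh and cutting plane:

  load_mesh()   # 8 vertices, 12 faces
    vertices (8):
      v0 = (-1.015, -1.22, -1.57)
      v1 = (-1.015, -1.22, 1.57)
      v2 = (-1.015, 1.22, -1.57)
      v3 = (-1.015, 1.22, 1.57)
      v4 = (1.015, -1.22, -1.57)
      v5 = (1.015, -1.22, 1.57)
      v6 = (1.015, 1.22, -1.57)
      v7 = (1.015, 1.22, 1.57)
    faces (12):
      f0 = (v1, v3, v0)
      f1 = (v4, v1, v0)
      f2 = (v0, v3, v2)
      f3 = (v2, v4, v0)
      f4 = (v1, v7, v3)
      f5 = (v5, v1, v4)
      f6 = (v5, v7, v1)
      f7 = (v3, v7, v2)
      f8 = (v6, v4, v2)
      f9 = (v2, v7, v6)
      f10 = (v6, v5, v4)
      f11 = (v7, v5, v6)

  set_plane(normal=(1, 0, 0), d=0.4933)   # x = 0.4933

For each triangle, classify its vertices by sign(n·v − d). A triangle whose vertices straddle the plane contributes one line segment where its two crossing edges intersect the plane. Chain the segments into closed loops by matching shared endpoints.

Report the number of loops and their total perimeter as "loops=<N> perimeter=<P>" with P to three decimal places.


loops=1 perimeter=11.160

Straddling triangles (8 of 12):
  (v4,v1,v0) [+--] → (0.4933, -1.22, -0.763035)–(0.4933, -1.22, -1.57)  len=0.8070
  (v2,v4,v0) [-+-] → (0.4933, -0.592932, -1.57)–(0.4933, -1.22, -1.57)  len=0.6271
  (v1,v7,v3) [-+-] → (0.4933, 0.592932, 1.57)–(0.4933, 1.22, 1.57)  len=0.6271
  (v5,v1,v4) [+-+] → (0.4933, -1.22, 1.57)–(0.4933, -1.22, -0.763035)  len=2.3330
  (v5,v7,v1) [++-] → (0.4933, 0.592932, 1.57)–(0.4933, -1.22, 1.57)  len=1.8129
  (v3,v7,v2) [-+-] → (0.4933, 1.22, 1.57)–(0.4933, 1.22, 0.763035)  len=0.8070
  (v6,v4,v2) [++-] → (0.4933, -0.592932, -1.57)–(0.4933, 1.22, -1.57)  len=1.8129
  (v2,v7,v6) [-++] → (0.4933, 1.22, 0.763035)–(0.4933, 1.22, -1.57)  len=2.3330

Chained into 1 loop(s):
  loop 1: 8 segments, perimeter = 11.1600
Total perimeter = 11.160


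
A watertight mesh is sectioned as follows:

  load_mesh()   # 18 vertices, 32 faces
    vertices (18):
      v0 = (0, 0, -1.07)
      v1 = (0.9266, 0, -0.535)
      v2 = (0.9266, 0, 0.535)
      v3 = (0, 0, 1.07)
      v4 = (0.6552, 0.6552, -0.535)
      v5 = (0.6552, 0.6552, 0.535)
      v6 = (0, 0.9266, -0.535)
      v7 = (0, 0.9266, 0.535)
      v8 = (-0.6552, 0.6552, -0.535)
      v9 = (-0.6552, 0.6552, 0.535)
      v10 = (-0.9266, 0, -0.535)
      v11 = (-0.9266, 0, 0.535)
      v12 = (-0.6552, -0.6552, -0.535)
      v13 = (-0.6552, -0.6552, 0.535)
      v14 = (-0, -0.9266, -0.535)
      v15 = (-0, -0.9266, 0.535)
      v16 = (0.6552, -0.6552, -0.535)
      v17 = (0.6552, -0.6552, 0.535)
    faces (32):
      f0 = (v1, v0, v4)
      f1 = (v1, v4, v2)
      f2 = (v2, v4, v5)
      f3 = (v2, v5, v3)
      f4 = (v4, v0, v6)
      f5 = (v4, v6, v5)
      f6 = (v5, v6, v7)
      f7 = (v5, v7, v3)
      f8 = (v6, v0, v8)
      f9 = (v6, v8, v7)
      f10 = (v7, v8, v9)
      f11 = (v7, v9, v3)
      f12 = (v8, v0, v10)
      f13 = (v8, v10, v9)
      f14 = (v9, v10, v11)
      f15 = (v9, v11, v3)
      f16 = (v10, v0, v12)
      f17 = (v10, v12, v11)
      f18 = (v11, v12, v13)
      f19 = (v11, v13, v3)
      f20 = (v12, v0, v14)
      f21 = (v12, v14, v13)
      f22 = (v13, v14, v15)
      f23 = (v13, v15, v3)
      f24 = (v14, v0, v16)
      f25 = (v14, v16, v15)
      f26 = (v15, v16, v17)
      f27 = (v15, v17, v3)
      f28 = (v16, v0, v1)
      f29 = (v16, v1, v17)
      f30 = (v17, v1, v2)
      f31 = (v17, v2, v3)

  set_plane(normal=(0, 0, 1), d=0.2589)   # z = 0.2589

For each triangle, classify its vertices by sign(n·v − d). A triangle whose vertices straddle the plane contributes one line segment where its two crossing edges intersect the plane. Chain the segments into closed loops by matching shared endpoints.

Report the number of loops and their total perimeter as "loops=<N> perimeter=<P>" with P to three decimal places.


Straddling triangles (16 of 32):
  (v1,v4,v2) [--+] → (0.856569, 0.169066, 0.2589)–(0.9266, 0, 0.2589)  len=0.1830
  (v2,v4,v5) [+-+] → (0.856569, 0.169066, 0.2589)–(0.6552, 0.6552, 0.2589)  len=0.5262
  (v4,v6,v5) [--+] → (0.486134, 0.725231, 0.2589)–(0.6552, 0.6552, 0.2589)  len=0.1830
  (v5,v6,v7) [+-+] → (0.486134, 0.725231, 0.2589)–(0, 0.9266, 0.2589)  len=0.5262
  (v6,v8,v7) [--+] → (-0.169066, 0.856569, 0.2589)–(0, 0.9266, 0.2589)  len=0.1830
  (v7,v8,v9) [+-+] → (-0.169066, 0.856569, 0.2589)–(-0.6552, 0.6552, 0.2589)  len=0.5262
  (v8,v10,v9) [--+] → (-0.725231, 0.486134, 0.2589)–(-0.6552, 0.6552, 0.2589)  len=0.1830
  (v9,v10,v11) [+-+] → (-0.725231, 0.486134, 0.2589)–(-0.9266, 0, 0.2589)  len=0.5262
  (v10,v12,v11) [--+] → (-0.856569, -0.169066, 0.2589)–(-0.9266, 0, 0.2589)  len=0.1830
  (v11,v12,v13) [+-+] → (-0.856569, -0.169066, 0.2589)–(-0.6552, -0.6552, 0.2589)  len=0.5262
  (v12,v14,v13) [--+] → (-0.486134, -0.725231, 0.2589)–(-0.6552, -0.6552, 0.2589)  len=0.1830
  (v13,v14,v15) [+-+] → (-0.486134, -0.725231, 0.2589)–(0, -0.9266, 0.2589)  len=0.5262
  (v14,v16,v15) [--+] → (0.169066, -0.856569, 0.2589)–(0, -0.9266, 0.2589)  len=0.1830
  (v15,v16,v17) [+-+] → (0.169066, -0.856569, 0.2589)–(0.6552, -0.6552, 0.2589)  len=0.5262
  (v16,v1,v17) [--+] → (0.725231, -0.486134, 0.2589)–(0.6552, -0.6552, 0.2589)  len=0.1830
  (v17,v1,v2) [+-+] → (0.725231, -0.486134, 0.2589)–(0.9266, 0, 0.2589)  len=0.5262

Chained into 1 loop(s):
  loop 1: 16 segments, perimeter = 5.6735
Total perimeter = 5.673

loops=1 perimeter=5.673


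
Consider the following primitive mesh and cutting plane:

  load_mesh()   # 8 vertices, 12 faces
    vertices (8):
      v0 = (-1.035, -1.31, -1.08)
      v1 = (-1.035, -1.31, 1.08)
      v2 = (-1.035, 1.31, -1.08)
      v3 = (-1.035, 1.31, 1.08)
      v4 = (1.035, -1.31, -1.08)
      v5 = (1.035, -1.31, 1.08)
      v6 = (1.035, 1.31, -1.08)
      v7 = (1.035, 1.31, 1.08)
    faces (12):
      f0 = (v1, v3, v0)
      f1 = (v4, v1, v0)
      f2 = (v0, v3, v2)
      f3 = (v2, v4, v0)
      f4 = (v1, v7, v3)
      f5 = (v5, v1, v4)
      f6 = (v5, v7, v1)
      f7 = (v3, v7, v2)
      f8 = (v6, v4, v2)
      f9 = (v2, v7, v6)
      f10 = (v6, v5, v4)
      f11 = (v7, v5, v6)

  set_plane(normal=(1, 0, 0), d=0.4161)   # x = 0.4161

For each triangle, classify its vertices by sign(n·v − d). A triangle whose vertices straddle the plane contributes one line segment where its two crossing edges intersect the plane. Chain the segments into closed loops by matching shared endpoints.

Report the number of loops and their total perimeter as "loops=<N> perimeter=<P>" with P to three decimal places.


Straddling triangles (8 of 12):
  (v4,v1,v0) [+--] → (0.4161, -1.31, -0.434191)–(0.4161, -1.31, -1.08)  len=0.6458
  (v2,v4,v0) [-+-] → (0.4161, -0.526658, -1.08)–(0.4161, -1.31, -1.08)  len=0.7833
  (v1,v7,v3) [-+-] → (0.4161, 0.526658, 1.08)–(0.4161, 1.31, 1.08)  len=0.7833
  (v5,v1,v4) [+-+] → (0.4161, -1.31, 1.08)–(0.4161, -1.31, -0.434191)  len=1.5142
  (v5,v7,v1) [++-] → (0.4161, 0.526658, 1.08)–(0.4161, -1.31, 1.08)  len=1.8367
  (v3,v7,v2) [-+-] → (0.4161, 1.31, 1.08)–(0.4161, 1.31, 0.434191)  len=0.6458
  (v6,v4,v2) [++-] → (0.4161, -0.526658, -1.08)–(0.4161, 1.31, -1.08)  len=1.8367
  (v2,v7,v6) [-++] → (0.4161, 1.31, 0.434191)–(0.4161, 1.31, -1.08)  len=1.5142

Chained into 1 loop(s):
  loop 1: 8 segments, perimeter = 9.5600
Total perimeter = 9.560

loops=1 perimeter=9.560


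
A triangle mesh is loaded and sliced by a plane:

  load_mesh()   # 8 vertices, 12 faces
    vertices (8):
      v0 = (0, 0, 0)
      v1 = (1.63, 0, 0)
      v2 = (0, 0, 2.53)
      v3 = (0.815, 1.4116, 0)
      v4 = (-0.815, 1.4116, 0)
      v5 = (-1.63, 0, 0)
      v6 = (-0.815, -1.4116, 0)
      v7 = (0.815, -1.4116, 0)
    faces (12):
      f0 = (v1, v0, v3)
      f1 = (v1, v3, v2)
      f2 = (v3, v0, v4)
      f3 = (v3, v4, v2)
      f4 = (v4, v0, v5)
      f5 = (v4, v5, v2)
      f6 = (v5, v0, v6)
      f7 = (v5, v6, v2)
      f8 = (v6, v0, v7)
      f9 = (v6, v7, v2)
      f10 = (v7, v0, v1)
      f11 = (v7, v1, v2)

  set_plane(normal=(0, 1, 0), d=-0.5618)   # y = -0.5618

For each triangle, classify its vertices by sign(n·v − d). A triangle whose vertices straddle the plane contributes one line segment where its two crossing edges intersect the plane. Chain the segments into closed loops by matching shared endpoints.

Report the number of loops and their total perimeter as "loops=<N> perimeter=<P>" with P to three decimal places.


Straddling triangles (6 of 12):
  (v5,v0,v6) [++-] → (-0.32436, -0.5618, 0)–(-1.30564, -0.5618, 0)  len=0.9813
  (v5,v6,v2) [+-+] → (-1.30564, -0.5618, 0)–(-0.32436, -0.5618, 1.52309)  len=1.8118
  (v6,v0,v7) [-+-] → (-0.32436, -0.5618, 0)–(0.32436, -0.5618, 0)  len=0.6487
  (v6,v7,v2) [--+] → (0.32436, -0.5618, 1.52309)–(-0.32436, -0.5618, 1.52309)  len=0.6487
  (v7,v0,v1) [-++] → (0.32436, -0.5618, 0)–(1.30564, -0.5618, 0)  len=0.9813
  (v7,v1,v2) [-++] → (1.30564, -0.5618, 0)–(0.32436, -0.5618, 1.52309)  len=1.8118

Chained into 1 loop(s):
  loop 1: 6 segments, perimeter = 6.8837
Total perimeter = 6.884

loops=1 perimeter=6.884


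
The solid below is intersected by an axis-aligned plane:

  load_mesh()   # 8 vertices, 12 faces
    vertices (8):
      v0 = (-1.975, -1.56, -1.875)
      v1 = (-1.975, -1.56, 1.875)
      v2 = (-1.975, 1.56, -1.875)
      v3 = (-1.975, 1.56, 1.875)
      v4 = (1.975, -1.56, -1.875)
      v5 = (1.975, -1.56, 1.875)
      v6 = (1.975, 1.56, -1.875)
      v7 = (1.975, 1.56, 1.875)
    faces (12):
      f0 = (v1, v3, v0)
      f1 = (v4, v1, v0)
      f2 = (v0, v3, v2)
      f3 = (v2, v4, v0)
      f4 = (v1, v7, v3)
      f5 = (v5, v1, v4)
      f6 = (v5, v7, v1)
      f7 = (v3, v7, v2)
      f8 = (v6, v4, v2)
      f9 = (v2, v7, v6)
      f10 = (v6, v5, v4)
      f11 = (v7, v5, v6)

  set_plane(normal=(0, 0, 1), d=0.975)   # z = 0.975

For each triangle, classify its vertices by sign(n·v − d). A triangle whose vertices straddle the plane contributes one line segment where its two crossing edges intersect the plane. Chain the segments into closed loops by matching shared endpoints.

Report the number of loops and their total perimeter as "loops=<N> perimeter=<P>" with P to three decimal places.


Straddling triangles (8 of 12):
  (v1,v3,v0) [++-] → (-1.975, 0.8112, 0.975)–(-1.975, -1.56, 0.975)  len=2.3712
  (v4,v1,v0) [-+-] → (-1.027, -1.56, 0.975)–(-1.975, -1.56, 0.975)  len=0.9480
  (v0,v3,v2) [-+-] → (-1.975, 0.8112, 0.975)–(-1.975, 1.56, 0.975)  len=0.7488
  (v5,v1,v4) [++-] → (-1.027, -1.56, 0.975)–(1.975, -1.56, 0.975)  len=3.0020
  (v3,v7,v2) [++-] → (1.027, 1.56, 0.975)–(-1.975, 1.56, 0.975)  len=3.0020
  (v2,v7,v6) [-+-] → (1.027, 1.56, 0.975)–(1.975, 1.56, 0.975)  len=0.9480
  (v6,v5,v4) [-+-] → (1.975, -0.8112, 0.975)–(1.975, -1.56, 0.975)  len=0.7488
  (v7,v5,v6) [++-] → (1.975, -0.8112, 0.975)–(1.975, 1.56, 0.975)  len=2.3712

Chained into 1 loop(s):
  loop 1: 8 segments, perimeter = 14.1400
Total perimeter = 14.140

loops=1 perimeter=14.140


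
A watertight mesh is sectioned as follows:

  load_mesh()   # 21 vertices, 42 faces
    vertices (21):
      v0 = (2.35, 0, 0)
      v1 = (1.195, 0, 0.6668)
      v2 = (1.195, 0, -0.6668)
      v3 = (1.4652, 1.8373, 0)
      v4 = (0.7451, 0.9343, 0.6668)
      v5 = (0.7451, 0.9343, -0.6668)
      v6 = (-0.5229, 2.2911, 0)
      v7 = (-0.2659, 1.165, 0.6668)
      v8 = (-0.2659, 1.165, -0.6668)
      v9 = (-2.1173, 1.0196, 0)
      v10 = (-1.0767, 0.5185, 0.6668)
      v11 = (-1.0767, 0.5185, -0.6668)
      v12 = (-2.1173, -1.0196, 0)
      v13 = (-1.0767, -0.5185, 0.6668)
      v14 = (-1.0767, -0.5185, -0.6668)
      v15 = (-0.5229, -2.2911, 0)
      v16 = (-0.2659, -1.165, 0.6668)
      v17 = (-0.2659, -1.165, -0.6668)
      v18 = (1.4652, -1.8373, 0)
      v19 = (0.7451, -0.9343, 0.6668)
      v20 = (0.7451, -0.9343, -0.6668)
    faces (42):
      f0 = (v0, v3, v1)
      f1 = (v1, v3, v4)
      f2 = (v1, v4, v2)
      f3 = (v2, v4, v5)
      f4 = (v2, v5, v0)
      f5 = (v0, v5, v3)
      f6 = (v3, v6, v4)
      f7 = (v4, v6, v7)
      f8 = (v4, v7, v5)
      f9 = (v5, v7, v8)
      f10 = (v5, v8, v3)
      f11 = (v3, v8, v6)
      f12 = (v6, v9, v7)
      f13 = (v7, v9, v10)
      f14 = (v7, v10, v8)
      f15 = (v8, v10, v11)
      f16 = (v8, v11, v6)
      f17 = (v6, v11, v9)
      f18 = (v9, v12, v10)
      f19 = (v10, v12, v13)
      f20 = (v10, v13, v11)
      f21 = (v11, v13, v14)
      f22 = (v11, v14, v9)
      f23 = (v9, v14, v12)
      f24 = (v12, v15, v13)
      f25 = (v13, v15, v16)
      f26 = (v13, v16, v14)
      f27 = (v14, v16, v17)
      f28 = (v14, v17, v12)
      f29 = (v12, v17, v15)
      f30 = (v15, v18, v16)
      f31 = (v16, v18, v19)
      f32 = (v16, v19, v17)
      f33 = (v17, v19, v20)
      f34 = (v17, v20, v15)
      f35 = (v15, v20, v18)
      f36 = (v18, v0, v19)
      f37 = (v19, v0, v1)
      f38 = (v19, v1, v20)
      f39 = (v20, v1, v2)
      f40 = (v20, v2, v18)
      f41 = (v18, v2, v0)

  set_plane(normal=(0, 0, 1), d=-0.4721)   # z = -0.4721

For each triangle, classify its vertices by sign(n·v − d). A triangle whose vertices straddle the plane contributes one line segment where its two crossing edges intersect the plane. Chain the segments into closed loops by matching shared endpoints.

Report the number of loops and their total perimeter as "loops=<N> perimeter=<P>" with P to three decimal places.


Straddling triangles (28 of 42):
  (v1,v4,v2) [++-] → (1.12932, 0.136404, -0.4721)–(1.195, 0, -0.4721)  len=0.1514
  (v2,v4,v5) [-+-] → (1.12932, 0.136404, -0.4721)–(0.7451, 0.9343, -0.4721)  len=0.8856
  (v2,v5,v0) [--+] → (1.21372, 0.661492, -0.4721)–(1.53225, 0, -0.4721)  len=0.7342
  (v0,v5,v3) [+-+] → (1.21372, 0.661492, -0.4721)–(0.955363, 1.19797, -0.4721)  len=0.5954
  (v4,v7,v5) [++-] → (0.597498, 0.967981, -0.4721)–(0.7451, 0.9343, -0.4721)  len=0.1514
  (v5,v7,v8) [-+-] → (0.597498, 0.967981, -0.4721)–(-0.2659, 1.165, -0.4721)  len=0.8856
  (v5,v8,v3) [--+] → (0.239567, 1.36131, -0.4721)–(0.955363, 1.19797, -0.4721)  len=0.7342
  (v3,v8,v6) [+-+] → (0.239567, 1.36131, -0.4721)–(-0.340942, 1.49381, -0.4721)  len=0.5954
  (v7,v10,v8) [++-] → (-0.384273, 1.07061, -0.4721)–(-0.2659, 1.165, -0.4721)  len=0.1514
  (v8,v10,v11) [-+-] → (-0.384273, 1.07061, -0.4721)–(-1.0767, 0.5185, -0.4721)  len=0.8856
  (v8,v11,v6) [--+] → (-0.914995, 1.03608, -0.4721)–(-0.340942, 1.49381, -0.4721)  len=0.7342
  (v6,v11,v9) [+-+] → (-0.914995, 1.03608, -0.4721)–(-1.38055, 0.664817, -0.4721)  len=0.5955
  (v10,v13,v11) [++-] → (-1.0767, 0.367102, -0.4721)–(-1.0767, 0.5185, -0.4721)  len=0.1514
  (v11,v13,v14) [-+-] → (-1.0767, 0.367102, -0.4721)–(-1.0767, -0.5185, -0.4721)  len=0.8856
  (v11,v14,v9) [--+] → (-1.38055, -0.0693877, -0.4721)–(-1.38055, 0.664817, -0.4721)  len=0.7342
  (v9,v14,v12) [+-+] → (-1.38055, -0.0693877, -0.4721)–(-1.38055, -0.664817, -0.4721)  len=0.5954
  (v13,v16,v14) [++-] → (-0.958327, -0.612886, -0.4721)–(-1.0767, -0.5185, -0.4721)  len=0.1514
  (v14,v16,v17) [-+-] → (-0.958327, -0.612886, -0.4721)–(-0.2659, -1.165, -0.4721)  len=0.8856
  (v14,v17,v12) [--+] → (-0.806493, -1.12254, -0.4721)–(-1.38055, -0.664817, -0.4721)  len=0.7342
  (v12,v17,v15) [+-+] → (-0.806493, -1.12254, -0.4721)–(-0.340942, -1.49381, -0.4721)  len=0.5955
  (v16,v19,v17) [++-] → (-0.118298, -1.13132, -0.4721)–(-0.2659, -1.165, -0.4721)  len=0.1514
  (v17,v19,v20) [-+-] → (-0.118298, -1.13132, -0.4721)–(0.7451, -0.9343, -0.4721)  len=0.8856
  (v17,v20,v15) [--+] → (0.374855, -1.33047, -0.4721)–(-0.340942, -1.49381, -0.4721)  len=0.7342
  (v15,v20,v18) [+-+] → (0.374855, -1.33047, -0.4721)–(0.955363, -1.19797, -0.4721)  len=0.5954
  (v19,v1,v20) [++-] → (0.810784, -0.797896, -0.4721)–(0.7451, -0.9343, -0.4721)  len=0.1514
  (v20,v1,v2) [-+-] → (0.810784, -0.797896, -0.4721)–(1.195, 0, -0.4721)  len=0.8856
  (v20,v2,v18) [--+] → (1.2739, -0.536476, -0.4721)–(0.955363, -1.19797, -0.4721)  len=0.7342
  (v18,v2,v0) [+-+] → (1.2739, -0.536476, -0.4721)–(1.53225, 0, -0.4721)  len=0.5954

Chained into 2 loop(s):
  loop 1: 14 segments, perimeter = 7.2589
  loop 2: 14 segments, perimeter = 9.3075
Total perimeter = 16.566

loops=2 perimeter=16.566


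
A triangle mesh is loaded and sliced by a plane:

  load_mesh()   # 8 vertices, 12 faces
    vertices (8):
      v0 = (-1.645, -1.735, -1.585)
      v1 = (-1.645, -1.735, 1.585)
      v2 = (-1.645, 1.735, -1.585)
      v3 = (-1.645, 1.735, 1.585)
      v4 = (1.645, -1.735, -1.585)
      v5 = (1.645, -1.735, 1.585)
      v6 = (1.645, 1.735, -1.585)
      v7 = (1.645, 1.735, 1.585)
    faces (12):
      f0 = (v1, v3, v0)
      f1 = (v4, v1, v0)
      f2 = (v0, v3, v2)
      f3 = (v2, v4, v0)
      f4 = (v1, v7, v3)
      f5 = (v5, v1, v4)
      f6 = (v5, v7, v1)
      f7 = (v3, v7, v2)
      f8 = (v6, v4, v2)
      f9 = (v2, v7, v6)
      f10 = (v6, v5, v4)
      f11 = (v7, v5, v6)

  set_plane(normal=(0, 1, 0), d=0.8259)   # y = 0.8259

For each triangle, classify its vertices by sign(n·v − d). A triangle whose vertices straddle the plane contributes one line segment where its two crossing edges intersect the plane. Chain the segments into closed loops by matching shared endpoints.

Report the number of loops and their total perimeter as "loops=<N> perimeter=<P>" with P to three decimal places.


loops=1 perimeter=12.920

Straddling triangles (8 of 12):
  (v1,v3,v0) [-+-] → (-1.645, 0.8259, 1.585)–(-1.645, 0.8259, 0.754497)  len=0.8305
  (v0,v3,v2) [-++] → (-1.645, 0.8259, 0.754497)–(-1.645, 0.8259, -1.585)  len=2.3395
  (v2,v4,v0) [+--] → (-0.783058, 0.8259, -1.585)–(-1.645, 0.8259, -1.585)  len=0.8619
  (v1,v7,v3) [-++] → (0.783058, 0.8259, 1.585)–(-1.645, 0.8259, 1.585)  len=2.4281
  (v5,v7,v1) [-+-] → (1.645, 0.8259, 1.585)–(0.783058, 0.8259, 1.585)  len=0.8619
  (v6,v4,v2) [+-+] → (1.645, 0.8259, -1.585)–(-0.783058, 0.8259, -1.585)  len=2.4281
  (v6,v5,v4) [+--] → (1.645, 0.8259, -0.754497)–(1.645, 0.8259, -1.585)  len=0.8305
  (v7,v5,v6) [+-+] → (1.645, 0.8259, 1.585)–(1.645, 0.8259, -0.754497)  len=2.3395

Chained into 1 loop(s):
  loop 1: 8 segments, perimeter = 12.9200
Total perimeter = 12.920


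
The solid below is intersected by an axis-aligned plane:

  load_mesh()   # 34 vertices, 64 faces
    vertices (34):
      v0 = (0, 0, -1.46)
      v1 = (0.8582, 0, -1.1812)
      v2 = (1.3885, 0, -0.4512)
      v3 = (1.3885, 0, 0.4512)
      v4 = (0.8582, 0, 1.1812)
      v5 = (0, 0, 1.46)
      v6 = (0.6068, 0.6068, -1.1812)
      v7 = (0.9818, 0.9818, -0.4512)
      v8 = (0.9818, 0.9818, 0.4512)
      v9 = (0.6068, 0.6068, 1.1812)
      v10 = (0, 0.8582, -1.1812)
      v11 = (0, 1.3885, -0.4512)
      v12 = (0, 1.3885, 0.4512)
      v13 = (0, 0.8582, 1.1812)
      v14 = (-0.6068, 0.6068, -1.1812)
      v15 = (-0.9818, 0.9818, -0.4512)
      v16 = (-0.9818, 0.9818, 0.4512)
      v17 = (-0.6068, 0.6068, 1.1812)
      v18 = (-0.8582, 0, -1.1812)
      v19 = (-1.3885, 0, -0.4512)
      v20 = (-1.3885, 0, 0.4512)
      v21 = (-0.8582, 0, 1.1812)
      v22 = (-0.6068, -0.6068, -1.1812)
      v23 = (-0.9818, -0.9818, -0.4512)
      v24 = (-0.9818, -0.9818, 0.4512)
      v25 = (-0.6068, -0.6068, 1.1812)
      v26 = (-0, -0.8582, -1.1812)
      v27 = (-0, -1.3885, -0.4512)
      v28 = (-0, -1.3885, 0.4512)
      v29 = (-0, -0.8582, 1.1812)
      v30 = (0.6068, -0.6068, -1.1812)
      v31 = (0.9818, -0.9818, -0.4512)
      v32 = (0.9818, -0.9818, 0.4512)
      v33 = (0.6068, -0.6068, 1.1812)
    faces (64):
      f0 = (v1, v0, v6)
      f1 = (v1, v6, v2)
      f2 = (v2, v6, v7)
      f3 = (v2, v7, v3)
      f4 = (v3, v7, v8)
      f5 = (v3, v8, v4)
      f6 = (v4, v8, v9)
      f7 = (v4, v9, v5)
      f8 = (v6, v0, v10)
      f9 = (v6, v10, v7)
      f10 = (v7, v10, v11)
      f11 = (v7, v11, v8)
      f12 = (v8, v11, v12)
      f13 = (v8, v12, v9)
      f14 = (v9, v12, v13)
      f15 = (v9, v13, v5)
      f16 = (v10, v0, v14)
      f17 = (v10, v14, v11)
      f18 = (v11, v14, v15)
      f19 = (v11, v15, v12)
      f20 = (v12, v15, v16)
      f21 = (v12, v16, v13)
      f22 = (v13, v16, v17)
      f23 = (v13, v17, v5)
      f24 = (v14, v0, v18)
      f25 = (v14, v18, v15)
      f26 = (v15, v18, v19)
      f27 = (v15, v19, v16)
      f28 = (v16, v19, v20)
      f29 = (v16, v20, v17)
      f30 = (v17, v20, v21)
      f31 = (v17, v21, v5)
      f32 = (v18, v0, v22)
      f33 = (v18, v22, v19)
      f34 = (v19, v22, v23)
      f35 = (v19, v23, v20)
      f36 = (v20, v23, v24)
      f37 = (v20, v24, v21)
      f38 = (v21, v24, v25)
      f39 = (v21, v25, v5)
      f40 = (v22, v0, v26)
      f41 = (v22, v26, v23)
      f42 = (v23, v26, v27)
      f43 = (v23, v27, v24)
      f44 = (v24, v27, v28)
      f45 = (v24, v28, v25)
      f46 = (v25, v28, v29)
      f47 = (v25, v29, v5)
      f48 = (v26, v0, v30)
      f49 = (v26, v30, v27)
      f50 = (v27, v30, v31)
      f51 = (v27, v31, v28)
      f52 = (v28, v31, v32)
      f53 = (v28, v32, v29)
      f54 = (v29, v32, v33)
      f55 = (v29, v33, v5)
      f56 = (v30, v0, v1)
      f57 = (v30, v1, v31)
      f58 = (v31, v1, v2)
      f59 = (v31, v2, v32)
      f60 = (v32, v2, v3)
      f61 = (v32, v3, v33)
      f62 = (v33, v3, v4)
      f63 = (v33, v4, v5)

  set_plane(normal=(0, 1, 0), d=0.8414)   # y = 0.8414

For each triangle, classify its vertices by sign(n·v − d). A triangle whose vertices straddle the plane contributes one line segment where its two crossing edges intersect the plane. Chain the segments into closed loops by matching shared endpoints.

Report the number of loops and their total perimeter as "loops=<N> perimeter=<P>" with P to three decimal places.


loops=1 perimeter=7.007

Straddling triangles (20 of 64):
  (v2,v6,v7) [--+] → (0.8414, 0.8414, -0.724512)–(1.03996, 0.8414, -0.4512)  len=0.3378
  (v2,v7,v3) [-+-] → (1.03996, 0.8414, -0.4512)–(1.03996, 0.8414, -0.322154)  len=0.1290
  (v3,v7,v8) [-++] → (1.03996, 0.8414, -0.322154)–(1.03996, 0.8414, 0.4512)  len=0.7734
  (v3,v8,v4) [-+-] → (1.03996, 0.8414, 0.4512)–(0.964125, 0.8414, 0.555592)  len=0.1290
  (v4,v8,v9) [-+-] → (0.964125, 0.8414, 0.555592)–(0.8414, 0.8414, 0.724512)  len=0.2088
  (v6,v0,v10) [--+] → (0, 0.8414, -1.18666)–(0.0405499, 0.8414, -1.1812)  len=0.0409
  (v6,v10,v7) [-++] → (0.0405499, 0.8414, -1.1812)–(0.8414, 0.8414, -0.724512)  len=0.9219
  (v8,v12,v9) [++-] → (0.42469, 0.8414, 0.962116)–(0.8414, 0.8414, 0.724512)  len=0.4797
  (v9,v12,v13) [-++] → (0.42469, 0.8414, 0.962116)–(0.0405499, 0.8414, 1.1812)  len=0.4422
  (v9,v13,v5) [-+-] → (0.0405499, 0.8414, 1.1812)–(0, 0.8414, 1.18666)  len=0.0409
  (v10,v0,v14) [+--] → (0, 0.8414, -1.18666)–(-0.0405499, 0.8414, -1.1812)  len=0.0409
  (v10,v14,v11) [+-+] → (-0.0405499, 0.8414, -1.1812)–(-0.42469, 0.8414, -0.962116)  len=0.4422
  (v11,v14,v15) [+-+] → (-0.42469, 0.8414, -0.962116)–(-0.8414, 0.8414, -0.724512)  len=0.4797
  (v13,v16,v17) [++-] → (-0.8414, 0.8414, 0.724512)–(-0.0405499, 0.8414, 1.1812)  len=0.9219
  (v13,v17,v5) [+--] → (-0.0405499, 0.8414, 1.1812)–(0, 0.8414, 1.18666)  len=0.0409
  (v14,v18,v15) [--+] → (-0.964125, 0.8414, -0.555592)–(-0.8414, 0.8414, -0.724512)  len=0.2088
  (v15,v18,v19) [+--] → (-0.964125, 0.8414, -0.555592)–(-1.03996, 0.8414, -0.4512)  len=0.1290
  (v15,v19,v16) [+-+] → (-1.03996, 0.8414, -0.4512)–(-1.03996, 0.8414, 0.322154)  len=0.7734
  (v16,v19,v20) [+--] → (-1.03996, 0.8414, 0.322154)–(-1.03996, 0.8414, 0.4512)  len=0.1290
  (v16,v20,v17) [+--] → (-1.03996, 0.8414, 0.4512)–(-0.8414, 0.8414, 0.724512)  len=0.3378

Chained into 1 loop(s):
  loop 1: 20 segments, perimeter = 7.0074
Total perimeter = 7.007
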